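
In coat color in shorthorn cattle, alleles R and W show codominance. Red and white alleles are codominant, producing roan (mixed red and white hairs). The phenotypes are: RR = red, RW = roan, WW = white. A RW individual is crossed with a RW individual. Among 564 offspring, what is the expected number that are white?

Punnett square for RW × RW:
Offspring genotypes: 1 RR, 2 RW, 1 WW
Phenotype counts: 1 red, 2 roan, 1 white
white: 1 out of 4 → fraction 1/4
Expected count = 1/4 × 564 = 141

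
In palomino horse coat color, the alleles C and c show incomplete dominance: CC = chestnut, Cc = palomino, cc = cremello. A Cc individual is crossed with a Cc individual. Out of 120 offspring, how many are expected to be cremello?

Punnett square for Cc × Cc:
Offspring genotypes: 1 CC, 2 Cc, 1 cc
Phenotype counts: 1 chestnut, 2 palomino, 1 cremello
cremello: 1 out of 4 → fraction 1/4
Expected count = 1/4 × 120 = 30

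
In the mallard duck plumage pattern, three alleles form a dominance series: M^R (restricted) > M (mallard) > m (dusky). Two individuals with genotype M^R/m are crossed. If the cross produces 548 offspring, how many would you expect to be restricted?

Cross: M^R/m × M^R/m
Allele dominance: M^R > M > m
Offspring genotypes: 1 M^R/M^R, 2 M^R/m, 1 m/m
Phenotype counts: 3 restricted, 1 dusky
restricted: 3 out of 4 → fraction 3/4
Expected count = 3/4 × 548 = 411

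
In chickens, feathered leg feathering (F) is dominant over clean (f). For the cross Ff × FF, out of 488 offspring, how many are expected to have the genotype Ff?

Punnett square for Ff × FF:
Offspring genotypes: 2 FF, 2 Ff
Total offspring: 4
Count with target: 2
Probability: 2/4 = 1/2
Expected count = 1/2 × 488 = 244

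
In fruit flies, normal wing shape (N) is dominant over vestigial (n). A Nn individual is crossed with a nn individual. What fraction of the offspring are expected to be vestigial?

Punnett square for Nn × nn:
Offspring genotypes: 2 Nn, 2 nn
normal: 2, vestigial: 2
vestigial: 2 out of 4
Probability: 2/4 = 1/2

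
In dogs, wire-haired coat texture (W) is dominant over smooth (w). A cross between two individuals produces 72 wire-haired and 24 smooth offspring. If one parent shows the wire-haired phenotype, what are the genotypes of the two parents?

Observed offspring: 72 wire-haired, 24 smooth
The observed ratio simplifies to 3:1. Smooth (ww) offspring appear, so each parent must contribute one w allele. The parent stated to show wire-haired carries W, so it is Ww. The other parent is then either Ww or ww: Ww × ww would give a 1:1 split, whereas Ww × Ww gives 3:1 — matching the data. So both parents are heterozygous (Ww × Ww).
Parent genotypes: Ww × Ww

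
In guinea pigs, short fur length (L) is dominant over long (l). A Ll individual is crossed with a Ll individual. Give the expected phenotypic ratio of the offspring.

Punnett square for Ll × Ll:
Offspring genotypes: 1 LL, 2 Ll, 1 ll
short: 3, long: 1
Ratio: 3:1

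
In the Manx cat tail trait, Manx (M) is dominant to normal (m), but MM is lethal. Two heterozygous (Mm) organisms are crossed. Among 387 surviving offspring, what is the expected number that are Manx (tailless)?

Cross: Mm × Mm
Punnett square offspring (before lethality): 1 MM, 2 Mm, 1 mm
The MM genotype is lethal (embryos die); surviving offspring: 2 Mm, 1 mm
Manx (tailless): 2 out of 3 → fraction 2/3
Expected count = 2/3 × 387 = 258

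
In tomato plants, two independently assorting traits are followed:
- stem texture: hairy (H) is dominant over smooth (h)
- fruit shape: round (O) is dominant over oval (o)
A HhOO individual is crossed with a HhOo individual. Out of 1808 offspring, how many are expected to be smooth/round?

Dihybrid cross HhOO × HhOo — consider each gene separately:
stem texture: Hh × Hh → 1 HH, 2 Hh, 1 hh → 3 H_ : 1 hh (out of 4)
fruit shape: OO × Oo → 2 OO, 2 Oo → 4 O_ (out of 4)
Combine (counts out of 4 × 4 = 16): hairy/round (H_O_) = 3×4 = 12; smooth/round (hhO_) = 1×4 = 4
Phenotype counts (out of 16): 12 hairy/round, 4 smooth/round
smooth/round: 4 out of 16 → fraction 1/4
Expected count = 1/4 × 1808 = 452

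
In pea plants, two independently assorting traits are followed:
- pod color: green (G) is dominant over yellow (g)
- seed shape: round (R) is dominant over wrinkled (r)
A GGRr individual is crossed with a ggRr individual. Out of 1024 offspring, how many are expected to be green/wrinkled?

Dihybrid cross GGRr × ggRr — consider each gene separately:
pod color: GG × gg → 4 Gg → 4 G_ (out of 4)
seed shape: Rr × Rr → 1 RR, 2 Rr, 1 rr → 3 R_ : 1 rr (out of 4)
Combine (counts out of 4 × 4 = 16): green/round (G_R_) = 4×3 = 12; green/wrinkled (G_rr) = 4×1 = 4
Phenotype counts (out of 16): 12 green/round, 4 green/wrinkled
green/wrinkled: 4 out of 16 → fraction 1/4
Expected count = 1/4 × 1024 = 256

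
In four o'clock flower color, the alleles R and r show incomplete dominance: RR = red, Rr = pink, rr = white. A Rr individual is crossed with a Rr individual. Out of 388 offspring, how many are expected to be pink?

Punnett square for Rr × Rr:
Offspring genotypes: 1 RR, 2 Rr, 1 rr
Phenotype counts: 1 red, 2 pink, 1 white
pink: 2 out of 4 → fraction 1/2
Expected count = 1/2 × 388 = 194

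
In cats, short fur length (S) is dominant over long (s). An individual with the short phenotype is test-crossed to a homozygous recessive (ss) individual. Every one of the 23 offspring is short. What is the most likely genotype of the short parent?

Test cross: ? × ss
All offspring are short.
If the unknown parent were heterozygous (Ss), about half of 23 offspring would be long; none are. The unknown parent is most likely homozygous dominant (SS).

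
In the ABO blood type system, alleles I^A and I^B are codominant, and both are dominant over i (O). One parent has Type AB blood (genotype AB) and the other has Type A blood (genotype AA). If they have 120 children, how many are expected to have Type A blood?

Cross: AB × AA
Possible offspring genotypes: 2 AA, 2 AB
Blood type counts: 2 Type A, 2 Type AB
Probability of Type A: 2/4 = 1/2
Expected count = 1/2 × 120 = 60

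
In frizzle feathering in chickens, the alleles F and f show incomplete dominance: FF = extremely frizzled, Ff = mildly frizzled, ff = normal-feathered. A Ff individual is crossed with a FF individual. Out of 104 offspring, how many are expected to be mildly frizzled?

Punnett square for Ff × FF:
Offspring genotypes: 2 FF, 2 Ff
Phenotype counts: 2 extremely frizzled, 2 mildly frizzled
mildly frizzled: 2 out of 4 → fraction 1/2
Expected count = 1/2 × 104 = 52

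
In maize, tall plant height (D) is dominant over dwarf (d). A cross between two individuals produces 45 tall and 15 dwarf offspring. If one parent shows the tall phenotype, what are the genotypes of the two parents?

Observed offspring: 45 tall, 15 dwarf
The observed ratio simplifies to 3:1. Dwarf (dd) offspring appear, so each parent must contribute one d allele. The parent stated to show tall carries D, so it is Dd. The other parent is then either Dd or dd: Dd × dd would give a 1:1 split, whereas Dd × Dd gives 3:1 — matching the data. So both parents are heterozygous (Dd × Dd).
Parent genotypes: Dd × Dd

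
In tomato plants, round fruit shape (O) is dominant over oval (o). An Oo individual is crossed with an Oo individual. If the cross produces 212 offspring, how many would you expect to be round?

Punnett square for Oo × Oo:
Offspring genotypes: 1 OO, 2 Oo, 1 oo
round: 3, oval: 1
round: 3 out of 4 → fraction 3/4
Expected count = 3/4 × 212 = 159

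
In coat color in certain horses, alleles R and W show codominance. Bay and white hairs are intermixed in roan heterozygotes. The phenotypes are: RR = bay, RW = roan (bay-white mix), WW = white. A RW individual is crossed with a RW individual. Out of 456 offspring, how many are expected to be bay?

Punnett square for RW × RW:
Offspring genotypes: 1 RR, 2 RW, 1 WW
Phenotype counts: 1 bay, 2 roan (bay-white mix), 1 white
bay: 1 out of 4 → fraction 1/4
Expected count = 1/4 × 456 = 114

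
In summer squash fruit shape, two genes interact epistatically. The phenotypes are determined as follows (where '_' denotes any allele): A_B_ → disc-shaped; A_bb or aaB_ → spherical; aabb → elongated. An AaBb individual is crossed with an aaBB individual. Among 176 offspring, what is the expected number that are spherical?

Cross: AaBb × aaBB — consider each gene separately:
A gene: Aa × aa → 2 Aa, 2 aa → 2 A_ : 2 aa (out of 4)
B gene: Bb × BB → 2 BB, 2 Bb → 4 B_ (out of 4)
Genotype classes (out of 4 × 4 = 16): A_B_ = 2×4 = 8; aaB_ = 2×4 = 8
Apply the phenotype rules: A_B_ (8) → disc-shaped; aaB_ (8) → spherical
Phenotype counts (out of 16): 8 disc-shaped, 8 spherical
spherical: 8 out of 16 → fraction 1/2
Expected count = 1/2 × 176 = 88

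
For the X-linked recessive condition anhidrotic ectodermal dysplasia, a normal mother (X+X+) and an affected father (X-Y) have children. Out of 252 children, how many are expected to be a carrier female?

Cross: X+X+ × X-Y
Offspring: 2 X+X-, 2 X+Y
Probability of a carrier female: 2/4 = 1/2
Expected count = 1/2 × 252 = 126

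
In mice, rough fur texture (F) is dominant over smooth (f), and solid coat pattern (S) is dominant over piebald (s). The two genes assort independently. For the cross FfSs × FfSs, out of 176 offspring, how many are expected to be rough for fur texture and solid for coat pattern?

Dihybrid cross FfSs × FfSs — consider each gene separately:
fur texture: Ff × Ff → 1 FF, 2 Ff, 1 ff → 3 F_ : 1 ff (out of 4)
coat pattern: Ss × Ss → 1 SS, 2 Ss, 1 ss → 3 S_ : 1 ss (out of 4)
Looking for: rough (F_) and solid (S_)
P(rough) = 3/4, P(solid) = 3/4
P(both) = 3/4 × 3/4 = 9/16
Expected count = 9/16 × 176 = 99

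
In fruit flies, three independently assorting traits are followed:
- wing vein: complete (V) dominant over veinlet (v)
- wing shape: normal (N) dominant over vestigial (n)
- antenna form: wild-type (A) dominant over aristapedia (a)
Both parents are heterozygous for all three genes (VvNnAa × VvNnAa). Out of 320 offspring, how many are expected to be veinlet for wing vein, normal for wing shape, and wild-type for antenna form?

Trihybrid cross: VvNnAa × VvNnAa
Each trait segregates independently with a 3:1 phenotypic ratio, so each gene contributes 3/4 (dominant) or 1/4 (recessive).
Target: veinlet (wing vein), normal (wing shape), wild-type (antenna form)
Probability = product of independent per-trait probabilities
= 1/4 × 3/4 × 3/4 = 9/64
Expected count = 9/64 × 320 = 45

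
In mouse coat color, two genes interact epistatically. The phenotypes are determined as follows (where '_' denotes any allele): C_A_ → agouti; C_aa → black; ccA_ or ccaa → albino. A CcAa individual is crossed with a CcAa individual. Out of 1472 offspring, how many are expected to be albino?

Cross: CcAa × CcAa — consider each gene separately:
C gene: Cc × Cc → 1 CC, 2 Cc, 1 cc → 3 C_ : 1 cc (out of 4)
A gene: Aa × Aa → 1 AA, 2 Aa, 1 aa → 3 A_ : 1 aa (out of 4)
Genotype classes (out of 4 × 4 = 16): C_A_ = 3×3 = 9; C_aa = 3×1 = 3; ccA_ = 1×3 = 3; ccaa = 1×1 = 1
Apply the phenotype rules: C_A_ (9) → agouti; C_aa (3) → black; ccA_ (3) + ccaa (1) → albino
Phenotype counts (out of 16): 9 agouti, 3 black, 4 albino
albino: 4 out of 16 → fraction 1/4
Expected count = 1/4 × 1472 = 368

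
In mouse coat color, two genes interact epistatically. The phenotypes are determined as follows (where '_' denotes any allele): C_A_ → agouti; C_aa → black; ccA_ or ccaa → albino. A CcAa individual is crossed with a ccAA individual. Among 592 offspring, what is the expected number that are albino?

Cross: CcAa × ccAA — consider each gene separately:
C gene: Cc × cc → 2 Cc, 2 cc → 2 C_ : 2 cc (out of 4)
A gene: Aa × AA → 2 AA, 2 Aa → 4 A_ (out of 4)
Genotype classes (out of 4 × 4 = 16): C_A_ = 2×4 = 8; ccA_ = 2×4 = 8
Apply the phenotype rules: C_A_ (8) → agouti; ccA_ (8) → albino
Phenotype counts (out of 16): 8 agouti, 8 albino
albino: 8 out of 16 → fraction 1/2
Expected count = 1/2 × 592 = 296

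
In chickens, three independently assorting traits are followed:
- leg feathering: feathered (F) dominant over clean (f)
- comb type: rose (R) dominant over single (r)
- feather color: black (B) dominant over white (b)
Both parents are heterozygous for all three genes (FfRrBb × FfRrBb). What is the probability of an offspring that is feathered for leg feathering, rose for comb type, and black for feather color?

Trihybrid cross: FfRrBb × FfRrBb
Each trait segregates independently with a 3:1 phenotypic ratio, so each gene contributes 3/4 (dominant) or 1/4 (recessive).
Target: feathered (leg feathering), rose (comb type), black (feather color)
Probability = product of independent per-trait probabilities
= 3/4 × 3/4 × 3/4 = 27/64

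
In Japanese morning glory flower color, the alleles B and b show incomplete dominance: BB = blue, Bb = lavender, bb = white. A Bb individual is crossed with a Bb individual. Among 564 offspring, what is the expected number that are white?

Punnett square for Bb × Bb:
Offspring genotypes: 1 BB, 2 Bb, 1 bb
Phenotype counts: 1 blue, 2 lavender, 1 white
white: 1 out of 4 → fraction 1/4
Expected count = 1/4 × 564 = 141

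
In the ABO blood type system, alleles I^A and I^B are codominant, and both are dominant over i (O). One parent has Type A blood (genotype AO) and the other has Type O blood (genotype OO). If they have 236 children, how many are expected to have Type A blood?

Cross: AO × OO
Possible offspring genotypes: 2 AO, 2 OO
Blood type counts: 2 Type A, 2 Type O
Probability of Type A: 2/4 = 1/2
Expected count = 1/2 × 236 = 118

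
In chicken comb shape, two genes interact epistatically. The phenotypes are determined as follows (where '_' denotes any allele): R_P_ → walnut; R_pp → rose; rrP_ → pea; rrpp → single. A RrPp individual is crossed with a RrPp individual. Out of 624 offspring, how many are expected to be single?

Cross: RrPp × RrPp — consider each gene separately:
R gene: Rr × Rr → 1 RR, 2 Rr, 1 rr → 3 R_ : 1 rr (out of 4)
P gene: Pp × Pp → 1 PP, 2 Pp, 1 pp → 3 P_ : 1 pp (out of 4)
Genotype classes (out of 4 × 4 = 16): R_P_ = 3×3 = 9; R_pp = 3×1 = 3; rrP_ = 1×3 = 3; rrpp = 1×1 = 1
Apply the phenotype rules: R_P_ (9) → walnut; R_pp (3) → rose; rrP_ (3) → pea; rrpp (1) → single
Phenotype counts (out of 16): 9 walnut, 3 rose, 3 pea, 1 single
single: 1 out of 16 → fraction 1/16
Expected count = 1/16 × 624 = 39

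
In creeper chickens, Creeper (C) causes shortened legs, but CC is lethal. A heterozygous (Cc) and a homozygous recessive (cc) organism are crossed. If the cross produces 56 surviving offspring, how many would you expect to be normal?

Cross: Cc × cc
Punnett square offspring (before lethality): 2 Cc, 2 cc
No CC offspring are produced in this cross.
normal: 2 out of 4 → fraction 1/2
Expected count = 1/2 × 56 = 28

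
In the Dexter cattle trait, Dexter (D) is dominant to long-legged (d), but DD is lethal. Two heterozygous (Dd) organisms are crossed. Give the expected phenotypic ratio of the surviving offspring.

Cross: Dd × Dd
Punnett square offspring (before lethality): 1 DD, 2 Dd, 1 dd
The DD genotype is lethal (embryos die); surviving offspring: 2 Dd, 1 dd
Ratio: 2 Dexter (short-legged) : 1 long-legged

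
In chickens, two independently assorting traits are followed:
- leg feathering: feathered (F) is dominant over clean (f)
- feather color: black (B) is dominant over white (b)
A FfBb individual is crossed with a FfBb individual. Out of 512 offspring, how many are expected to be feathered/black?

Dihybrid cross FfBb × FfBb — consider each gene separately:
leg feathering: Ff × Ff → 1 FF, 2 Ff, 1 ff → 3 F_ : 1 ff (out of 4)
feather color: Bb × Bb → 1 BB, 2 Bb, 1 bb → 3 B_ : 1 bb (out of 4)
Combine (counts out of 4 × 4 = 16): feathered/black (F_B_) = 3×3 = 9; feathered/white (F_bb) = 3×1 = 3; clean/black (ffB_) = 1×3 = 3; clean/white (ffbb) = 1×1 = 1
Phenotype counts (out of 16): 9 feathered/black, 3 feathered/white, 3 clean/black, 1 clean/white
feathered/black: 9 out of 16 → fraction 9/16
Expected count = 9/16 × 512 = 288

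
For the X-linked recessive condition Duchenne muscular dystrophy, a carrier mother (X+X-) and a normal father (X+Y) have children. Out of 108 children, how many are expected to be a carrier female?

Cross: X+X- × X+Y
Offspring: 1 X+X+, 1 X+Y, 1 X+X-, 1 X-Y
Probability of a carrier female: 1/4
Expected count = 1/4 × 108 = 27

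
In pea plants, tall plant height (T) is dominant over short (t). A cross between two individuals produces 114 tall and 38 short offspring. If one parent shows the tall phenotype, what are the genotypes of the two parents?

Observed offspring: 114 tall, 38 short
The observed ratio simplifies to 3:1. Short (tt) offspring appear, so each parent must contribute one t allele. The parent stated to show tall carries T, so it is Tt. The other parent is then either Tt or tt: Tt × tt would give a 1:1 split, whereas Tt × Tt gives 3:1 — matching the data. So both parents are heterozygous (Tt × Tt).
Parent genotypes: Tt × Tt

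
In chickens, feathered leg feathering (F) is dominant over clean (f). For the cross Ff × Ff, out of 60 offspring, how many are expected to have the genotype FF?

Punnett square for Ff × Ff:
Offspring genotypes: 1 FF, 2 Ff, 1 ff
Total offspring: 4
Count with target: 1
Probability: 1/4
Expected count = 1/4 × 60 = 15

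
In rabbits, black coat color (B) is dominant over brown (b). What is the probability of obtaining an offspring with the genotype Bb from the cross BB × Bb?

Punnett square for BB × Bb:
Offspring genotypes: 2 BB, 2 Bb
Total offspring: 4
Count with target: 2
Probability: 2/4 = 1/2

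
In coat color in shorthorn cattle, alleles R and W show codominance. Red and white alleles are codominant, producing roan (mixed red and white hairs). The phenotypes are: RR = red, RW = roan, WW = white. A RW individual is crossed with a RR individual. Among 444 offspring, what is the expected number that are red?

Punnett square for RW × RR:
Offspring genotypes: 2 RR, 2 RW
Phenotype counts: 2 red, 2 roan
red: 2 out of 4 → fraction 1/2
Expected count = 1/2 × 444 = 222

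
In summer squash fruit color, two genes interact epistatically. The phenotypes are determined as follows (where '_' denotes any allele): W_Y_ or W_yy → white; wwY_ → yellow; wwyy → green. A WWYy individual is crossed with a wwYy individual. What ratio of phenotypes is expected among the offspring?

Cross: WWYy × wwYy — consider each gene separately:
W gene: WW × ww → 4 Ww → 4 W_ (out of 4)
Y gene: Yy × Yy → 1 YY, 2 Yy, 1 yy → 3 Y_ : 1 yy (out of 4)
Genotype classes (out of 4 × 4 = 16): W_Y_ = 4×3 = 12; W_yy = 4×1 = 4
Apply the phenotype rules: W_Y_ (12) + W_yy (4) → white
Phenotype counts (out of 16): 16 white
Ratio: all white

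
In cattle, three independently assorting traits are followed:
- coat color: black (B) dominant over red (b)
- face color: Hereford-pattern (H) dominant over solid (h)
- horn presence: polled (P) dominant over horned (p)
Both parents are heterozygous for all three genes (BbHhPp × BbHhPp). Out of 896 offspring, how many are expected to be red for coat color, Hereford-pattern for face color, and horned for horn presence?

Trihybrid cross: BbHhPp × BbHhPp
Each trait segregates independently with a 3:1 phenotypic ratio, so each gene contributes 3/4 (dominant) or 1/4 (recessive).
Target: red (coat color), Hereford-pattern (face color), horned (horn presence)
Probability = product of independent per-trait probabilities
= 1/4 × 3/4 × 1/4 = 3/64
Expected count = 3/64 × 896 = 42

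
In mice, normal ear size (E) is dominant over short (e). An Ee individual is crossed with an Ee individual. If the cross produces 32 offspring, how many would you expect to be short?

Punnett square for Ee × Ee:
Offspring genotypes: 1 EE, 2 Ee, 1 ee
normal: 3, short: 1
short: 1 out of 4 → fraction 1/4
Expected count = 1/4 × 32 = 8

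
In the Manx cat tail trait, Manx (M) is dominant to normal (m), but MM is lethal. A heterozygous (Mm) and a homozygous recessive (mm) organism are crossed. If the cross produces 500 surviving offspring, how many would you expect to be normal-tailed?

Cross: Mm × mm
Punnett square offspring (before lethality): 2 Mm, 2 mm
No MM offspring are produced in this cross.
normal-tailed: 2 out of 4 → fraction 1/2
Expected count = 1/2 × 500 = 250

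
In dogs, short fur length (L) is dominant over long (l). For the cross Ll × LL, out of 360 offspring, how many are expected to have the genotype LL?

Punnett square for Ll × LL:
Offspring genotypes: 2 LL, 2 Ll
Total offspring: 4
Count with target: 2
Probability: 2/4 = 1/2
Expected count = 1/2 × 360 = 180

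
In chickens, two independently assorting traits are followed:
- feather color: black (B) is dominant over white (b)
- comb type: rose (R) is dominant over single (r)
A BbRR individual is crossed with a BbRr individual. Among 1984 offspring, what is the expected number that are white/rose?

Dihybrid cross BbRR × BbRr — consider each gene separately:
feather color: Bb × Bb → 1 BB, 2 Bb, 1 bb → 3 B_ : 1 bb (out of 4)
comb type: RR × Rr → 2 RR, 2 Rr → 4 R_ (out of 4)
Combine (counts out of 4 × 4 = 16): black/rose (B_R_) = 3×4 = 12; white/rose (bbR_) = 1×4 = 4
Phenotype counts (out of 16): 12 black/rose, 4 white/rose
white/rose: 4 out of 16 → fraction 1/4
Expected count = 1/4 × 1984 = 496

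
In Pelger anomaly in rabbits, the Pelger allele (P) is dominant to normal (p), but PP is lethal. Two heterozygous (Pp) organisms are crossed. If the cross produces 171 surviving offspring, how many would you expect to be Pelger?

Cross: Pp × Pp
Punnett square offspring (before lethality): 1 PP, 2 Pp, 1 pp
The PP genotype is lethal (embryos die); surviving offspring: 2 Pp, 1 pp
Pelger: 2 out of 3 → fraction 2/3
Expected count = 2/3 × 171 = 114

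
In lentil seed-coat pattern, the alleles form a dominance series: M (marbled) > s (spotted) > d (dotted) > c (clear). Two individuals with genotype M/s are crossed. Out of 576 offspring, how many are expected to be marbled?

Cross: M/s × M/s
Allele dominance: M > s > d > c
Offspring genotypes: 1 M/M, 2 M/s, 1 s/s
Phenotype counts: 3 marbled, 1 spotted
marbled: 3 out of 4 → fraction 3/4
Expected count = 3/4 × 576 = 432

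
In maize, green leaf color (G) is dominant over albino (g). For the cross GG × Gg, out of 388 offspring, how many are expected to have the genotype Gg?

Punnett square for GG × Gg:
Offspring genotypes: 2 GG, 2 Gg
Total offspring: 4
Count with target: 2
Probability: 2/4 = 1/2
Expected count = 1/2 × 388 = 194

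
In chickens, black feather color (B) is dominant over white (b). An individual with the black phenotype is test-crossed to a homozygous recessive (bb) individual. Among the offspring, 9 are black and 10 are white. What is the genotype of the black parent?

Test cross: ? × bb
Offspring: 9 black, 10 white — approximately 1:1.
A 1:1 ratio in a test cross indicates the unknown parent is heterozygous (Bb).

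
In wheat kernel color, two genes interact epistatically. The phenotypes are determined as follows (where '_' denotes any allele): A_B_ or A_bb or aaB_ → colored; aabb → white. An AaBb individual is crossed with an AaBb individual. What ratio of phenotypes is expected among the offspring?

Cross: AaBb × AaBb — consider each gene separately:
A gene: Aa × Aa → 1 AA, 2 Aa, 1 aa → 3 A_ : 1 aa (out of 4)
B gene: Bb × Bb → 1 BB, 2 Bb, 1 bb → 3 B_ : 1 bb (out of 4)
Genotype classes (out of 4 × 4 = 16): A_B_ = 3×3 = 9; A_bb = 3×1 = 3; aaB_ = 1×3 = 3; aabb = 1×1 = 1
Apply the phenotype rules: A_B_ (9) + A_bb (3) + aaB_ (3) → colored; aabb (1) → white
Phenotype counts (out of 16): 15 colored, 1 white
Ratio: 15 colored : 1 white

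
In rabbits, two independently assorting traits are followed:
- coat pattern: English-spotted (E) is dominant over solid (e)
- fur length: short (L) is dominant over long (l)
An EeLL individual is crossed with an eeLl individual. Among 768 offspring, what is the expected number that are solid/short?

Dihybrid cross EeLL × eeLl — consider each gene separately:
coat pattern: Ee × ee → 2 Ee, 2 ee → 2 E_ : 2 ee (out of 4)
fur length: LL × Ll → 2 LL, 2 Ll → 4 L_ (out of 4)
Combine (counts out of 4 × 4 = 16): English-spotted/short (E_L_) = 2×4 = 8; solid/short (eeL_) = 2×4 = 8
Phenotype counts (out of 16): 8 English-spotted/short, 8 solid/short
solid/short: 8 out of 16 → fraction 1/2
Expected count = 1/2 × 768 = 384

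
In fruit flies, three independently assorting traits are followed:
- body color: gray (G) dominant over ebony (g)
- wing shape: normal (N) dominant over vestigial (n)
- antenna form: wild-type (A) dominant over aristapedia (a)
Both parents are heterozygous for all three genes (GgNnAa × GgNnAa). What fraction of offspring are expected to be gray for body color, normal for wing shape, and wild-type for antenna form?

Trihybrid cross: GgNnAa × GgNnAa
Each trait segregates independently with a 3:1 phenotypic ratio, so each gene contributes 3/4 (dominant) or 1/4 (recessive).
Target: gray (body color), normal (wing shape), wild-type (antenna form)
Probability = product of independent per-trait probabilities
= 3/4 × 3/4 × 3/4 = 27/64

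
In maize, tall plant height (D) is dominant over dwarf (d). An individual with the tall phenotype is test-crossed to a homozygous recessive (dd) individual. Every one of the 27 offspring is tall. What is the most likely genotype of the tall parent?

Test cross: ? × dd
All offspring are tall.
If the unknown parent were heterozygous (Dd), about half of 27 offspring would be dwarf; none are. The unknown parent is most likely homozygous dominant (DD).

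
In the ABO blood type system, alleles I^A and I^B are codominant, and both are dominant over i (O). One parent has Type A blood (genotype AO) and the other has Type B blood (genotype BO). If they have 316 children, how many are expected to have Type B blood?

Cross: AO × BO
Possible offspring genotypes: 1 AB, 1 AO, 1 BO, 1 OO
Blood type counts: 1 Type AB, 1 Type A, 1 Type B, 1 Type O
Probability of Type B: 1/4
Expected count = 1/4 × 316 = 79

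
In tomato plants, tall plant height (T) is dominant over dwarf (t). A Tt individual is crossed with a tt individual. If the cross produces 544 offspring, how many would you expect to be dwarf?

Punnett square for Tt × tt:
Offspring genotypes: 2 Tt, 2 tt
tall: 2, dwarf: 2
dwarf: 2 out of 4 → fraction 1/2
Expected count = 1/2 × 544 = 272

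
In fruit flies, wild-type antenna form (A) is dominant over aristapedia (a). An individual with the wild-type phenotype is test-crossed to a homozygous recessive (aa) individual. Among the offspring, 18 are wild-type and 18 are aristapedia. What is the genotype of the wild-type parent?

Test cross: ? × aa
Offspring: 18 wild-type, 18 aristapedia — approximately 1:1.
A 1:1 ratio in a test cross indicates the unknown parent is heterozygous (Aa).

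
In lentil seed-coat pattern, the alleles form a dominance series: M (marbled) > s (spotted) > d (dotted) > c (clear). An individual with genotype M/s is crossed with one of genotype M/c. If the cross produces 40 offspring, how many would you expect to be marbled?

Cross: M/s × M/c
Allele dominance: M > s > d > c
Offspring genotypes: 1 M/M, 1 M/c, 1 M/s, 1 s/c
Phenotype counts: 3 marbled, 1 spotted
marbled: 3 out of 4 → fraction 3/4
Expected count = 3/4 × 40 = 30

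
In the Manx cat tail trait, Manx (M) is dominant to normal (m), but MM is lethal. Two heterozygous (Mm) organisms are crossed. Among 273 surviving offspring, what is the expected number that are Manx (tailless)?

Cross: Mm × Mm
Punnett square offspring (before lethality): 1 MM, 2 Mm, 1 mm
The MM genotype is lethal (embryos die); surviving offspring: 2 Mm, 1 mm
Manx (tailless): 2 out of 3 → fraction 2/3
Expected count = 2/3 × 273 = 182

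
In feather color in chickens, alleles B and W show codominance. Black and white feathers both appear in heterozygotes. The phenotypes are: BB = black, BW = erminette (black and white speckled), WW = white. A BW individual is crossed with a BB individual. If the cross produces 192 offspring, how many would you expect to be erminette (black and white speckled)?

Punnett square for BW × BB:
Offspring genotypes: 2 BB, 2 BW
Phenotype counts: 2 black, 2 erminette (black and white speckled)
erminette (black and white speckled): 2 out of 4 → fraction 1/2
Expected count = 1/2 × 192 = 96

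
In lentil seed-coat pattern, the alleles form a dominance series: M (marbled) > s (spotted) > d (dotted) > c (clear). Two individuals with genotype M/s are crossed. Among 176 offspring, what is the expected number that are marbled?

Cross: M/s × M/s
Allele dominance: M > s > d > c
Offspring genotypes: 1 M/M, 2 M/s, 1 s/s
Phenotype counts: 3 marbled, 1 spotted
marbled: 3 out of 4 → fraction 3/4
Expected count = 3/4 × 176 = 132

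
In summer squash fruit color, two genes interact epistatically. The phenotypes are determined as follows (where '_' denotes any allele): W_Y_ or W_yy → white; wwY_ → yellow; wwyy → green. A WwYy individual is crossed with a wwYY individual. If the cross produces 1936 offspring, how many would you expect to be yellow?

Cross: WwYy × wwYY — consider each gene separately:
W gene: Ww × ww → 2 Ww, 2 ww → 2 W_ : 2 ww (out of 4)
Y gene: Yy × YY → 2 YY, 2 Yy → 4 Y_ (out of 4)
Genotype classes (out of 4 × 4 = 16): W_Y_ = 2×4 = 8; wwY_ = 2×4 = 8
Apply the phenotype rules: W_Y_ (8) → white; wwY_ (8) → yellow
Phenotype counts (out of 16): 8 white, 8 yellow
yellow: 8 out of 16 → fraction 1/2
Expected count = 1/2 × 1936 = 968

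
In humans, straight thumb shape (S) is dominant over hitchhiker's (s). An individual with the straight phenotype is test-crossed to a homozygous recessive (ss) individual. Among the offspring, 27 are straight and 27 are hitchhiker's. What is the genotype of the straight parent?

Test cross: ? × ss
Offspring: 27 straight, 27 hitchhiker's — approximately 1:1.
A 1:1 ratio in a test cross indicates the unknown parent is heterozygous (Ss).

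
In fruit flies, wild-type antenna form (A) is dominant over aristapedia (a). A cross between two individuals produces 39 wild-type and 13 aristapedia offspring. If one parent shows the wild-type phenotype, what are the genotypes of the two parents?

Observed offspring: 39 wild-type, 13 aristapedia
The observed ratio simplifies to 3:1. Aristapedia (aa) offspring appear, so each parent must contribute one a allele. The parent stated to show wild-type carries A, so it is Aa. The other parent is then either Aa or aa: Aa × aa would give a 1:1 split, whereas Aa × Aa gives 3:1 — matching the data. So both parents are heterozygous (Aa × Aa).
Parent genotypes: Aa × Aa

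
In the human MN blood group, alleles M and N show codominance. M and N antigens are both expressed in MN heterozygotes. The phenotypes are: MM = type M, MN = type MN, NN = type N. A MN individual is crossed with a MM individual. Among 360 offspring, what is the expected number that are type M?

Punnett square for MN × MM:
Offspring genotypes: 2 MM, 2 MN
Phenotype counts: 2 type M, 2 type MN
type M: 2 out of 4 → fraction 1/2
Expected count = 1/2 × 360 = 180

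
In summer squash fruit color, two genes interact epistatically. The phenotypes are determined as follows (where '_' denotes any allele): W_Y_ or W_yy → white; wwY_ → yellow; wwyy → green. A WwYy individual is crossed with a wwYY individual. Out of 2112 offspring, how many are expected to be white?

Cross: WwYy × wwYY — consider each gene separately:
W gene: Ww × ww → 2 Ww, 2 ww → 2 W_ : 2 ww (out of 4)
Y gene: Yy × YY → 2 YY, 2 Yy → 4 Y_ (out of 4)
Genotype classes (out of 4 × 4 = 16): W_Y_ = 2×4 = 8; wwY_ = 2×4 = 8
Apply the phenotype rules: W_Y_ (8) → white; wwY_ (8) → yellow
Phenotype counts (out of 16): 8 white, 8 yellow
white: 8 out of 16 → fraction 1/2
Expected count = 1/2 × 2112 = 1056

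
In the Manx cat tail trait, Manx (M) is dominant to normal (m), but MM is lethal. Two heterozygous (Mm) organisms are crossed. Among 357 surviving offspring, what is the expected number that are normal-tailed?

Cross: Mm × Mm
Punnett square offspring (before lethality): 1 MM, 2 Mm, 1 mm
The MM genotype is lethal (embryos die); surviving offspring: 2 Mm, 1 mm
normal-tailed: 1 out of 3 → fraction 1/3
Expected count = 1/3 × 357 = 119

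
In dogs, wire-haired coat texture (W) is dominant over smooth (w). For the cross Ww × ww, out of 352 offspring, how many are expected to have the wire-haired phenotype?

Punnett square for Ww × ww:
Offspring genotypes: 2 Ww, 2 ww
Total offspring: 4
Count with target: 2
Probability: 2/4 = 1/2
Expected count = 1/2 × 352 = 176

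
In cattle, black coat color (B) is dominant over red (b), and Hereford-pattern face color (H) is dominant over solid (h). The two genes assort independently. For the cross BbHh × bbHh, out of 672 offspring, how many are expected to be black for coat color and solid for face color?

Dihybrid cross BbHh × bbHh — consider each gene separately:
coat color: Bb × bb → 2 Bb, 2 bb → 2 B_ : 2 bb (out of 4)
face color: Hh × Hh → 1 HH, 2 Hh, 1 hh → 3 H_ : 1 hh (out of 4)
Looking for: black (B_) and solid (hh)
P(black) = 2/4, P(solid) = 1/4
P(both) = 2/4 × 1/4 = 2/16 = 1/8
Expected count = 1/8 × 672 = 84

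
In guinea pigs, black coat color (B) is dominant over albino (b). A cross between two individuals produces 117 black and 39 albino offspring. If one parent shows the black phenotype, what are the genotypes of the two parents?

Observed offspring: 117 black, 39 albino
The observed ratio simplifies to 3:1. Albino (bb) offspring appear, so each parent must contribute one b allele. The parent stated to show black carries B, so it is Bb. The other parent is then either Bb or bb: Bb × bb would give a 1:1 split, whereas Bb × Bb gives 3:1 — matching the data. So both parents are heterozygous (Bb × Bb).
Parent genotypes: Bb × Bb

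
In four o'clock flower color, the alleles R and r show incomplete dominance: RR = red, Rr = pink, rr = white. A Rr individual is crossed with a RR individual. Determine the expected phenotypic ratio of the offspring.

Punnett square for Rr × RR:
Offspring genotypes: 2 RR, 2 Rr
Phenotype counts: 2 red, 2 pink
Ratio: 1 red : 1 pink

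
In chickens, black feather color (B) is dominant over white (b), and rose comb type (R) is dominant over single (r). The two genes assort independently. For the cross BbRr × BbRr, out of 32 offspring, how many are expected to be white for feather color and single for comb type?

Dihybrid cross BbRr × BbRr — consider each gene separately:
feather color: Bb × Bb → 1 BB, 2 Bb, 1 bb → 3 B_ : 1 bb (out of 4)
comb type: Rr × Rr → 1 RR, 2 Rr, 1 rr → 3 R_ : 1 rr (out of 4)
Looking for: white (bb) and single (rr)
P(white) = 1/4, P(single) = 1/4
P(both) = 1/4 × 1/4 = 1/16
Expected count = 1/16 × 32 = 2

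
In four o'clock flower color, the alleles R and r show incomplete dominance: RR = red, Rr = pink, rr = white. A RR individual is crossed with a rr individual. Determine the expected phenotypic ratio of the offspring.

Punnett square for RR × rr:
Offspring genotypes: 4 Rr
Phenotype counts: 4 pink
Ratio: all pink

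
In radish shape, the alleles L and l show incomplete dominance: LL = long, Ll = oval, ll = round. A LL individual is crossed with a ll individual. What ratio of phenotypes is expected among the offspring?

Punnett square for LL × ll:
Offspring genotypes: 4 Ll
Phenotype counts: 4 oval
Ratio: all oval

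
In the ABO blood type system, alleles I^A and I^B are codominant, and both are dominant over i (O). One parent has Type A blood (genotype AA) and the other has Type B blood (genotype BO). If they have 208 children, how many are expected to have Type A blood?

Cross: AA × BO
Possible offspring genotypes: 2 AB, 2 AO
Blood type counts: 2 Type AB, 2 Type A
Probability of Type A: 2/4 = 1/2
Expected count = 1/2 × 208 = 104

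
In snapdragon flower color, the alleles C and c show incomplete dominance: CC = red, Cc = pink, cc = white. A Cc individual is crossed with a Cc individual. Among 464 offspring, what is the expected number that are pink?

Punnett square for Cc × Cc:
Offspring genotypes: 1 CC, 2 Cc, 1 cc
Phenotype counts: 1 red, 2 pink, 1 white
pink: 2 out of 4 → fraction 1/2
Expected count = 1/2 × 464 = 232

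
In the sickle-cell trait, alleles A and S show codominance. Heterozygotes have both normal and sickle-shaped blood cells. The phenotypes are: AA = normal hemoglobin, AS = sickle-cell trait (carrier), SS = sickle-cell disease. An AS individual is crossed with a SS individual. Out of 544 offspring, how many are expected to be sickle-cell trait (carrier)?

Punnett square for AS × SS:
Offspring genotypes: 2 AS, 2 SS
Phenotype counts: 2 sickle-cell trait (carrier), 2 sickle-cell disease
sickle-cell trait (carrier): 2 out of 4 → fraction 1/2
Expected count = 1/2 × 544 = 272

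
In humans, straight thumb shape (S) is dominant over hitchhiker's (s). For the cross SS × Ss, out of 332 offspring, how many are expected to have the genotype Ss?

Punnett square for SS × Ss:
Offspring genotypes: 2 SS, 2 Ss
Total offspring: 4
Count with target: 2
Probability: 2/4 = 1/2
Expected count = 1/2 × 332 = 166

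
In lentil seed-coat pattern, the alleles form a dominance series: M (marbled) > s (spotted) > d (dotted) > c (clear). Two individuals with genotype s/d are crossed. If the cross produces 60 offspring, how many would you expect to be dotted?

Cross: s/d × s/d
Allele dominance: M > s > d > c
Offspring genotypes: 1 s/s, 2 s/d, 1 d/d
Phenotype counts: 3 spotted, 1 dotted
dotted: 1 out of 4 → fraction 1/4
Expected count = 1/4 × 60 = 15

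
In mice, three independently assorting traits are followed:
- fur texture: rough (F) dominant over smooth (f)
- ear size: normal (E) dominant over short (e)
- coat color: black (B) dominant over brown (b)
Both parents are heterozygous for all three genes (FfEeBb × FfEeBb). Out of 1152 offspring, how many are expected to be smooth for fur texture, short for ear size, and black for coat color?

Trihybrid cross: FfEeBb × FfEeBb
Each trait segregates independently with a 3:1 phenotypic ratio, so each gene contributes 3/4 (dominant) or 1/4 (recessive).
Target: smooth (fur texture), short (ear size), black (coat color)
Probability = product of independent per-trait probabilities
= 1/4 × 1/4 × 3/4 = 3/64
Expected count = 3/64 × 1152 = 54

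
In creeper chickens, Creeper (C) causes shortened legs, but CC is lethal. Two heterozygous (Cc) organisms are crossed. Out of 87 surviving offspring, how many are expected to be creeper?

Cross: Cc × Cc
Punnett square offspring (before lethality): 1 CC, 2 Cc, 1 cc
The CC genotype is lethal (embryos die); surviving offspring: 2 Cc, 1 cc
creeper: 2 out of 3 → fraction 2/3
Expected count = 2/3 × 87 = 58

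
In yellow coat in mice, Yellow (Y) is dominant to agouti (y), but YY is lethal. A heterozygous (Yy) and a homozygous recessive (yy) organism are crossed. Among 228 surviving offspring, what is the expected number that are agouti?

Cross: Yy × yy
Punnett square offspring (before lethality): 2 Yy, 2 yy
No YY offspring are produced in this cross.
agouti: 2 out of 4 → fraction 1/2
Expected count = 1/2 × 228 = 114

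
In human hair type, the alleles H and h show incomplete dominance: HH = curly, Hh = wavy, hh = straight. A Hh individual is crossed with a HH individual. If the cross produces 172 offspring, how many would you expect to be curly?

Punnett square for Hh × HH:
Offspring genotypes: 2 HH, 2 Hh
Phenotype counts: 2 curly, 2 wavy
curly: 2 out of 4 → fraction 1/2
Expected count = 1/2 × 172 = 86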